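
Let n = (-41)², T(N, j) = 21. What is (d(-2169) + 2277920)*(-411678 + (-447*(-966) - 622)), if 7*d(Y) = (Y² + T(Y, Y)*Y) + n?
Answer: 57408686538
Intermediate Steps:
n = 1681
d(Y) = 1681/7 + 3*Y + Y²/7 (d(Y) = ((Y² + 21*Y) + 1681)/7 = (1681 + Y² + 21*Y)/7 = 1681/7 + 3*Y + Y²/7)
(d(-2169) + 2277920)*(-411678 + (-447*(-966) - 622)) = ((1681/7 + 3*(-2169) + (⅐)*(-2169)²) + 2277920)*(-411678 + (-447*(-966) - 622)) = ((1681/7 - 6507 + (⅐)*4704561) + 2277920)*(-411678 + (431802 - 622)) = ((1681/7 - 6507 + 4704561/7) + 2277920)*(-411678 + 431180) = (4660693/7 + 2277920)*19502 = (20606133/7)*19502 = 57408686538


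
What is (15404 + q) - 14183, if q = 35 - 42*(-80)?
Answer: 4616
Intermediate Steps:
q = 3395 (q = 35 + 3360 = 3395)
(15404 + q) - 14183 = (15404 + 3395) - 14183 = 18799 - 14183 = 4616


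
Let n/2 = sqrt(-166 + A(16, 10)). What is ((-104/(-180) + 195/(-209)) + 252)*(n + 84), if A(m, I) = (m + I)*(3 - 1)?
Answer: 66268132/3135 + 4733438*I*sqrt(114)/9405 ≈ 21138.0 + 5373.7*I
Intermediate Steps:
A(m, I) = 2*I + 2*m (A(m, I) = (I + m)*2 = 2*I + 2*m)
n = 2*I*sqrt(114) (n = 2*sqrt(-166 + (2*10 + 2*16)) = 2*sqrt(-166 + (20 + 32)) = 2*sqrt(-166 + 52) = 2*sqrt(-114) = 2*(I*sqrt(114)) = 2*I*sqrt(114) ≈ 21.354*I)
((-104/(-180) + 195/(-209)) + 252)*(n + 84) = ((-104/(-180) + 195/(-209)) + 252)*(2*I*sqrt(114) + 84) = ((-104*(-1/180) + 195*(-1/209)) + 252)*(84 + 2*I*sqrt(114)) = ((26/45 - 195/209) + 252)*(84 + 2*I*sqrt(114)) = (-3341/9405 + 252)*(84 + 2*I*sqrt(114)) = 2366719*(84 + 2*I*sqrt(114))/9405 = 66268132/3135 + 4733438*I*sqrt(114)/9405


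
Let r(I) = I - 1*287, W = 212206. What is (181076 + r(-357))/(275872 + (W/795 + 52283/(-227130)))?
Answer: 724006856160/1108042414111 ≈ 0.65341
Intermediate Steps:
r(I) = -287 + I (r(I) = I - 287 = -287 + I)
(181076 + r(-357))/(275872 + (W/795 + 52283/(-227130))) = (181076 + (-287 - 357))/(275872 + (212206/795 + 52283/(-227130))) = (181076 - 644)/(275872 + (212206*(1/795) + 52283*(-1/227130))) = 180432/(275872 + (212206/795 - 52283/227130)) = 180432/(275872 + 1070150751/4012630) = 180432/(1108042414111/4012630) = 180432*(4012630/1108042414111) = 724006856160/1108042414111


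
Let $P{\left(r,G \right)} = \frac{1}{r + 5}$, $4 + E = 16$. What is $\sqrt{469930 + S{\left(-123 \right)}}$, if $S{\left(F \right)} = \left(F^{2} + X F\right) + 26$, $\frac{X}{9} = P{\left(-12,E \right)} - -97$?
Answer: $\frac{\sqrt{18515343}}{7} \approx 614.71$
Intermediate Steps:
$E = 12$ ($E = -4 + 16 = 12$)
$P{\left(r,G \right)} = \frac{1}{5 + r}$
$X = \frac{6102}{7}$ ($X = 9 \left(\frac{1}{5 - 12} - -97\right) = 9 \left(\frac{1}{-7} + 97\right) = 9 \left(- \frac{1}{7} + 97\right) = 9 \cdot \frac{678}{7} = \frac{6102}{7} \approx 871.71$)
$S{\left(F \right)} = 26 + F^{2} + \frac{6102 F}{7}$ ($S{\left(F \right)} = \left(F^{2} + \frac{6102 F}{7}\right) + 26 = 26 + F^{2} + \frac{6102 F}{7}$)
$\sqrt{469930 + S{\left(-123 \right)}} = \sqrt{469930 + \left(26 + \left(-123\right)^{2} + \frac{6102}{7} \left(-123\right)\right)} = \sqrt{469930 + \left(26 + 15129 - \frac{750546}{7}\right)} = \sqrt{469930 - \frac{644461}{7}} = \sqrt{\frac{2645049}{7}} = \frac{\sqrt{18515343}}{7}$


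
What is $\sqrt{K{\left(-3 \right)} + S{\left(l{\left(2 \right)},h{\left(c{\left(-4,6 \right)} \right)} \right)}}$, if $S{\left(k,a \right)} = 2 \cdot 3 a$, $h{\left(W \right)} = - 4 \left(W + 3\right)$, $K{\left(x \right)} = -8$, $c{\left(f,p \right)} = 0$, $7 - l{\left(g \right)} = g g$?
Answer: $4 i \sqrt{5} \approx 8.9443 i$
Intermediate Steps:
$l{\left(g \right)} = 7 - g^{2}$ ($l{\left(g \right)} = 7 - g g = 7 - g^{2}$)
$h{\left(W \right)} = -12 - 4 W$ ($h{\left(W \right)} = - 4 \left(3 + W\right) = -12 - 4 W$)
$S{\left(k,a \right)} = 6 a$
$\sqrt{K{\left(-3 \right)} + S{\left(l{\left(2 \right)},h{\left(c{\left(-4,6 \right)} \right)} \right)}} = \sqrt{-8 + 6 \left(-12 - 0\right)} = \sqrt{-8 + 6 \left(-12 + 0\right)} = \sqrt{-8 + 6 \left(-12\right)} = \sqrt{-8 - 72} = \sqrt{-80} = 4 i \sqrt{5}$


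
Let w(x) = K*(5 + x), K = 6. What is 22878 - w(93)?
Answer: 22290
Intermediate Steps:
w(x) = 30 + 6*x (w(x) = 6*(5 + x) = 30 + 6*x)
22878 - w(93) = 22878 - (30 + 6*93) = 22878 - (30 + 558) = 22878 - 1*588 = 22878 - 588 = 22290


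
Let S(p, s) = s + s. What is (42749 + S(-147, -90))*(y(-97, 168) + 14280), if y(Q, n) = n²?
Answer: 1809352776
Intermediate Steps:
S(p, s) = 2*s
(42749 + S(-147, -90))*(y(-97, 168) + 14280) = (42749 + 2*(-90))*(168² + 14280) = (42749 - 180)*(28224 + 14280) = 42569*42504 = 1809352776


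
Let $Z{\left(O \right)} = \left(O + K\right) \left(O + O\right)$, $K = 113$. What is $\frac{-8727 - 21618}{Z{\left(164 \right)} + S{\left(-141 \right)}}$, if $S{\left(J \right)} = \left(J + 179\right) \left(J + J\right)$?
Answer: $- \frac{6069}{16028} \approx -0.37865$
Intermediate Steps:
$S{\left(J \right)} = 2 J \left(179 + J\right)$ ($S{\left(J \right)} = \left(179 + J\right) 2 J = 2 J \left(179 + J\right)$)
$Z{\left(O \right)} = 2 O \left(113 + O\right)$ ($Z{\left(O \right)} = \left(O + 113\right) \left(O + O\right) = \left(113 + O\right) 2 O = 2 O \left(113 + O\right)$)
$\frac{-8727 - 21618}{Z{\left(164 \right)} + S{\left(-141 \right)}} = \frac{-8727 - 21618}{2 \cdot 164 \left(113 + 164\right) + 2 \left(-141\right) \left(179 - 141\right)} = - \frac{30345}{2 \cdot 164 \cdot 277 + 2 \left(-141\right) 38} = - \frac{30345}{90856 - 10716} = - \frac{30345}{80140} = \left(-30345\right) \frac{1}{80140} = - \frac{6069}{16028}$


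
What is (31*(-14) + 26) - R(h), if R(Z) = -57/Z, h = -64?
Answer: -26169/64 ≈ -408.89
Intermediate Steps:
(31*(-14) + 26) - R(h) = (31*(-14) + 26) - (-57)/(-64) = (-434 + 26) - (-57)*(-1)/64 = -408 - 1*57/64 = -408 - 57/64 = -26169/64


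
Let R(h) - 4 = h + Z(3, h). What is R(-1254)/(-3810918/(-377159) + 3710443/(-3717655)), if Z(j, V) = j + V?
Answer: -3506769752404645/12768251385853 ≈ -274.65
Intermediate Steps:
Z(j, V) = V + j
R(h) = 7 + 2*h (R(h) = 4 + (h + (h + 3)) = 4 + (h + (3 + h)) = 4 + (3 + 2*h) = 7 + 2*h)
R(-1254)/(-3810918/(-377159) + 3710443/(-3717655)) = (7 + 2*(-1254))/(-3810918/(-377159) + 3710443/(-3717655)) = (7 - 2508)/(-3810918*(-1/377159) + 3710443*(-1/3717655)) = -2501/(3810918/377159 - 3710443/3717655) = -2501/12768251385853/1402147042145 = -2501*1402147042145/12768251385853 = -3506769752404645/12768251385853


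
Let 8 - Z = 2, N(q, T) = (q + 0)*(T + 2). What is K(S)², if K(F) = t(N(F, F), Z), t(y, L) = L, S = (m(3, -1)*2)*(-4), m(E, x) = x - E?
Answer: 36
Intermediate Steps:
N(q, T) = q*(2 + T)
Z = 6 (Z = 8 - 1*2 = 8 - 2 = 6)
S = 32 (S = ((-1 - 1*3)*2)*(-4) = ((-1 - 3)*2)*(-4) = -4*2*(-4) = -8*(-4) = 32)
K(F) = 6
K(S)² = 6² = 36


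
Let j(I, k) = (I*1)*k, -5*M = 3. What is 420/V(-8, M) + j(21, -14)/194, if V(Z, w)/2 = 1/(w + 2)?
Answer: 28371/97 ≈ 292.48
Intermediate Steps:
M = -⅗ (M = -⅕*3 = -⅗ ≈ -0.60000)
V(Z, w) = 2/(2 + w) (V(Z, w) = 2/(w + 2) = 2/(2 + w))
j(I, k) = I*k
420/V(-8, M) + j(21, -14)/194 = 420/((2/(2 - ⅗))) + (21*(-14))/194 = 420/((2/(7/5))) - 294*1/194 = 420/((2*(5/7))) - 147/97 = 420/(10/7) - 147/97 = 420*(7/10) - 147/97 = 294 - 147/97 = 28371/97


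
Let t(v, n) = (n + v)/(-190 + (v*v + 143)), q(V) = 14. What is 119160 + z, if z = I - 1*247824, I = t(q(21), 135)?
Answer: -128663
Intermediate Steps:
t(v, n) = (n + v)/(-47 + v²) (t(v, n) = (n + v)/(-190 + (v² + 143)) = (n + v)/(-190 + (143 + v²)) = (n + v)/(-47 + v²))
I = 1 (I = (135 + 14)/(-47 + 14²) = 149/(-47 + 196) = 149/149 = (1/149)*149 = 1)
z = -247823 (z = 1 - 1*247824 = 1 - 247824 = -247823)
119160 + z = 119160 - 247823 = -128663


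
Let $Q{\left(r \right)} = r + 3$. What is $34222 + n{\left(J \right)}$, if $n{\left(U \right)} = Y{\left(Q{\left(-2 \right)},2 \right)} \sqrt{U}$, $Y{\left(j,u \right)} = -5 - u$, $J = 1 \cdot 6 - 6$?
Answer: $34222$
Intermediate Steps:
$J = 0$ ($J = 6 - 6 = 0$)
$Q{\left(r \right)} = 3 + r$
$n{\left(U \right)} = - 7 \sqrt{U}$ ($n{\left(U \right)} = \left(-5 - 2\right) \sqrt{U} = - 7 \sqrt{U}$)
$34222 + n{\left(J \right)} = 34222 - 7 \sqrt{0} = 34222 - 0 = 34222 + 0 = 34222$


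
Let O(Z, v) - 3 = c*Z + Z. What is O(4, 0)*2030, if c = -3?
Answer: -10150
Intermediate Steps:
O(Z, v) = 3 - 2*Z (O(Z, v) = 3 + (-3*Z + Z) = 3 - 2*Z)
O(4, 0)*2030 = (3 - 2*4)*2030 = (3 - 8)*2030 = -5*2030 = -10150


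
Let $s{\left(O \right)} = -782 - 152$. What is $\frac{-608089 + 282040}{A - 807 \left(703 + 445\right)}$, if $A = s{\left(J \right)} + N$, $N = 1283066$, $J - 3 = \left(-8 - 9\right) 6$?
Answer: $- \frac{326049}{355696} \approx -0.91665$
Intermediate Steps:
$J = -99$ ($J = 3 + \left(-8 - 9\right) 6 = 3 - 102 = -99$)
$s{\left(O \right)} = -934$
$A = 1282132$ ($A = -934 + 1283066 = 1282132$)
$\frac{-608089 + 282040}{A - 807 \left(703 + 445\right)} = \frac{-608089 + 282040}{1282132 - 807 \left(703 + 445\right)} = - \frac{326049}{1282132 - 926436} = - \frac{326049}{355696}$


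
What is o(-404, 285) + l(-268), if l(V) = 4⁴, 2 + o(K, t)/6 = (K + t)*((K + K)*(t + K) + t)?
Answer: -68855774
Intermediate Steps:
o(K, t) = -12 + 6*(K + t)*(t + 2*K*(K + t)) (o(K, t) = -12 + 6*((K + t)*((K + K)*(t + K) + t)) = -12 + 6*((K + t)*((2*K)*(K + t) + t)) = -12 + 6*((K + t)*(2*K*(K + t) + t)) = -12 + 6*((K + t)*(t + 2*K*(K + t))) = -12 + 6*(K + t)*(t + 2*K*(K + t)))
l(V) = 256
o(-404, 285) + l(-268) = (-12 + 6*285² + 12*(-404)³ + 6*(-404)*285 + 12*(-404)*285² + 24*285*(-404)²) + 256 = (-12 + 6*81225 + 12*(-65939264) - 690840 + 12*(-404)*81225 + 24*285*163216) + 256 = (-12 + 487350 - 791271168 - 690840 - 393778800 + 1116397440) + 256 = -68856030 + 256 = -68855774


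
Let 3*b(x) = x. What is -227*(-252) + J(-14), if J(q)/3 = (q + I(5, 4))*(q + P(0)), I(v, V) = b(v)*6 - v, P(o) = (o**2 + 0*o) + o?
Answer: 57582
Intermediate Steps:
b(x) = x/3
P(o) = o + o**2 (P(o) = (o**2 + 0) + o = o**2 + o = o + o**2)
I(v, V) = v (I(v, V) = (v/3)*6 - v = 2*v - v = v)
J(q) = 3*q*(5 + q) (J(q) = 3*((q + 5)*(q + 0*(1 + 0))) = 3*((5 + q)*(q + 0*1)) = 3*((5 + q)*(q + 0)) = 3*((5 + q)*q) = 3*(q*(5 + q)) = 3*q*(5 + q))
-227*(-252) + J(-14) = -227*(-252) + 3*(-14)*(5 - 14) = 57204 + 3*(-14)*(-9) = 57204 + 378 = 57582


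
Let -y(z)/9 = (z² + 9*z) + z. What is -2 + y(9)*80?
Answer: -123122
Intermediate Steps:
y(z) = -90*z - 9*z² (y(z) = -9*((z² + 9*z) + z) = -9*(z² + 10*z) = -90*z - 9*z²)
-2 + y(9)*80 = -2 - 9*9*(10 + 9)*80 = -2 - 9*9*19*80 = -2 - 1539*80 = -2 - 123120 = -123122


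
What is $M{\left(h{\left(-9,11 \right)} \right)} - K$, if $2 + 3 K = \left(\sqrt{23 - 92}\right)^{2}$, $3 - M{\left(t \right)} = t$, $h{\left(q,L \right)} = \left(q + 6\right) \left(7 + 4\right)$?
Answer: $\frac{179}{3} \approx 59.667$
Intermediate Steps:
$h{\left(q,L \right)} = 66 + 11 q$ ($h{\left(q,L \right)} = \left(6 + q\right) 11 = 66 + 11 q$)
$M{\left(t \right)} = 3 - t$
$K = - \frac{71}{3}$ ($K = - \frac{2}{3} + \frac{\left(\sqrt{23 - 92}\right)^{2}}{3} = - \frac{2}{3} + \frac{\left(\sqrt{-69}\right)^{2}}{3} = - \frac{2}{3} + \frac{\left(i \sqrt{69}\right)^{2}}{3} = - \frac{2}{3} + \frac{1}{3} \left(-69\right) = - \frac{2}{3} - 23 = - \frac{71}{3} \approx -23.667$)
$M{\left(h{\left(-9,11 \right)} \right)} - K = \left(3 - \left(66 + 11 \left(-9\right)\right)\right) - - \frac{71}{3} = \left(3 - \left(66 - 99\right)\right) + \frac{71}{3} = \left(3 - -33\right) + \frac{71}{3} = \left(3 + 33\right) + \frac{71}{3} = 36 + \frac{71}{3} = \frac{179}{3}$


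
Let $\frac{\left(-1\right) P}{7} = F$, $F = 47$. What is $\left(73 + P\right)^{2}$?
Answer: $65536$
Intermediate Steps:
$P = -329$ ($P = \left(-7\right) 47 = -329$)
$\left(73 + P\right)^{2} = \left(73 - 329\right)^{2} = \left(-256\right)^{2} = 65536$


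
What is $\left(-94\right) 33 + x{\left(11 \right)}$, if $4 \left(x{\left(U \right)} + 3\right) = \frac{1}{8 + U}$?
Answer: $- \frac{235979}{76} \approx -3105.0$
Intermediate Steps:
$x{\left(U \right)} = -3 + \frac{1}{4 \left(8 + U\right)}$
$\left(-94\right) 33 + x{\left(11 \right)} = \left(-94\right) 33 + \frac{-95 - 132}{4 \left(8 + 11\right)} = -3102 + \frac{-95 - 132}{4 \cdot 19} = -3102 + \frac{1}{4} \cdot \frac{1}{19} \left(-227\right) = -3102 - \frac{227}{76} = - \frac{235979}{76}$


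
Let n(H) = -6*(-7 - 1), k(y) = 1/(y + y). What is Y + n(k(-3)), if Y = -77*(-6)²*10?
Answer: -27672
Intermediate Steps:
k(y) = 1/(2*y)
Y = -27720 (Y = -77*36*10 = -2772*10 = -27720)
n(H) = 48 (n(H) = -6*(-8) = 48)
Y + n(k(-3)) = -27720 + 48 = -27672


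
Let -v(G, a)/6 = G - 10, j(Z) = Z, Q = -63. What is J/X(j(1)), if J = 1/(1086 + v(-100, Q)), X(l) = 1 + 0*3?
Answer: 1/1746 ≈ 0.00057274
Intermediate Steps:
X(l) = 1 (X(l) = 1 + 0 = 1)
v(G, a) = 60 - 6*G (v(G, a) = -6*(G - 10) = -6*(-10 + G) = 60 - 6*G)
J = 1/1746 (J = 1/(1086 + (60 - 6*(-100))) = 1/(1086 + (60 + 600)) = 1/(1086 + 660) = 1/1746 ≈ 0.00057274)
J/X(j(1)) = (1/1746)/1 = (1/1746)*1 = 1/1746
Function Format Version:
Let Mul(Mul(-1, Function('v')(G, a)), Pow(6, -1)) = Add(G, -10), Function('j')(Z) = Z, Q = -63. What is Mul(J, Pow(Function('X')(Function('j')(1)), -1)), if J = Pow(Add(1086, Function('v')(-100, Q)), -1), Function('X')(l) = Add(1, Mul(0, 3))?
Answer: Rational(1, 1746) ≈ 0.00057274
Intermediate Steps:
Function('X')(l) = 1 (Function('X')(l) = Add(1, 0) = 1)
Function('v')(G, a) = Add(60, Mul(-6, G)) (Function('v')(G, a) = Mul(-6, Add(G, -10)) = Mul(-6, Add(-10, G)) = Add(60, Mul(-6, G)))
J = Rational(1, 1746) (J = Pow(Add(1086, Add(60, Mul(-6, -100))), -1) = Pow(Add(1086, Add(60, 600)), -1) = Pow(Add(1086, 660), -1) = Pow(1746, -1) = Rational(1, 1746) ≈ 0.00057274)
Mul(J, Pow(Function('X')(Function('j')(1)), -1)) = Mul(Rational(1, 1746), Pow(1, -1)) = Mul(Rational(1, 1746), 1) = Rational(1, 1746)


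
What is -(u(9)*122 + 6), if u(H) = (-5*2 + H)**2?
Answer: -128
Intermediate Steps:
u(H) = (-10 + H)**2
-(u(9)*122 + 6) = -((-10 + 9)**2*122 + 6) = -((-1)**2*122 + 6) = -(1*122 + 6) = -(122 + 6) = -1*128 = -128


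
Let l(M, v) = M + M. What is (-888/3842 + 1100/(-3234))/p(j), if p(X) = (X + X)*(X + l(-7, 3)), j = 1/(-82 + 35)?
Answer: -178175731/186093033 ≈ -0.95745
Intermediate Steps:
j = -1/47 (j = 1/(-47) = -1/47 ≈ -0.021277)
l(M, v) = 2*M
p(X) = 2*X*(-14 + X) (p(X) = (X + X)*(X + 2*(-7)) = (2*X)*(X - 14) = (2*X)*(-14 + X) = 2*X*(-14 + X))
(-888/3842 + 1100/(-3234))/p(j) = (-888/3842 + 1100/(-3234))/((2*(-1/47)*(-14 - 1/47))) = (-888*1/3842 + 1100*(-1/3234))/((2*(-1/47)*(-659/47))) = (-444/1921 - 50/147)/(1318/2209) = -161318/282387*2209/1318 = -178175731/186093033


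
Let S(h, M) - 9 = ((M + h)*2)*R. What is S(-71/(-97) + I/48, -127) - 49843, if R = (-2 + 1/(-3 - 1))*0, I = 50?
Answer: -49834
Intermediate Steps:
R = 0 (R = (-2 + 1/(-4))*0 = (-2 - ¼)*0 = -9/4*0 = 0)
S(h, M) = 9 (S(h, M) = 9 + ((M + h)*2)*0 = 9 + (2*M + 2*h)*0 = 9 + 0 = 9)
S(-71/(-97) + I/48, -127) - 49843 = 9 - 49843 = -49834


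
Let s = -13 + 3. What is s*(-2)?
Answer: 20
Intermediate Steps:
s = -10
s*(-2) = -10*(-2) = 20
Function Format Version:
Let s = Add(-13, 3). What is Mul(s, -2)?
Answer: 20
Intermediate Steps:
s = -10
Mul(s, -2) = Mul(-10, -2) = 20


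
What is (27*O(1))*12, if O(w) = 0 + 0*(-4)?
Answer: 0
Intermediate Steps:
O(w) = 0 (O(w) = 0 + 0 = 0)
(27*O(1))*12 = (27*0)*12 = 0*12 = 0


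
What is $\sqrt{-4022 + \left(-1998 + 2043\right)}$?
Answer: $i \sqrt{3977} \approx 63.063 i$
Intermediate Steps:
$\sqrt{-4022 + \left(-1998 + 2043\right)} = \sqrt{-4022 + 45} = \sqrt{-3977} = i \sqrt{3977}$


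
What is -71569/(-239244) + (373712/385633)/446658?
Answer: 684864888864233/2289379858810412 ≈ 0.29915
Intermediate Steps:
-71569/(-239244) + (373712/385633)/446658 = -71569*(-1/239244) + (373712*(1/385633))*(1/446658) = 71569/239244 + (373712/385633)*(1/446658) = 71569/239244 + 186856/86123032257 = 684864888864233/2289379858810412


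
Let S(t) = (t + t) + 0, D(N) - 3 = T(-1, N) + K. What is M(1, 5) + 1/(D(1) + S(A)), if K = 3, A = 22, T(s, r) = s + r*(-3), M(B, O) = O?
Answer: 231/46 ≈ 5.0217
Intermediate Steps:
T(s, r) = s - 3*r
D(N) = 5 - 3*N (D(N) = 3 + ((-1 - 3*N) + 3) = 3 + (2 - 3*N) = 5 - 3*N)
S(t) = 2*t (S(t) = 2*t + 0 = 2*t)
M(1, 5) + 1/(D(1) + S(A)) = 5 + 1/((5 - 3*1) + 2*22) = 5 + 1/((5 - 3) + 44) = 5 + 1/(2 + 44) = 5 + 1/46 = 231/46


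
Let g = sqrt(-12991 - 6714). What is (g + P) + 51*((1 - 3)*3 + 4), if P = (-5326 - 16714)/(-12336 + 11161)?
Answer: -19562/235 + I*sqrt(19705) ≈ -83.243 + 140.37*I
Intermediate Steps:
P = 4408/235 (P = -22040/(-1175) = -22040*(-1/1175) = 4408/235 ≈ 18.757)
g = I*sqrt(19705) (g = sqrt(-19705) = I*sqrt(19705) ≈ 140.37*I)
(g + P) + 51*((1 - 3)*3 + 4) = (I*sqrt(19705) + 4408/235) + 51*((1 - 3)*3 + 4) = (4408/235 + I*sqrt(19705)) + 51*(-2*3 + 4) = (4408/235 + I*sqrt(19705)) + 51*(-6 + 4) = (4408/235 + I*sqrt(19705)) + 51*(-2) = (4408/235 + I*sqrt(19705)) - 102 = -19562/235 + I*sqrt(19705)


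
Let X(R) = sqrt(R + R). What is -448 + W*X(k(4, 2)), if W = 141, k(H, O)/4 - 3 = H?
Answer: -448 + 282*sqrt(14) ≈ 607.15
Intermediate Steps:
k(H, O) = 12 + 4*H
X(R) = sqrt(2)*sqrt(R) (X(R) = sqrt(2*R) = sqrt(2)*sqrt(R))
-448 + W*X(k(4, 2)) = -448 + 141*(sqrt(2)*sqrt(12 + 4*4)) = -448 + 141*(sqrt(2)*sqrt(12 + 16)) = -448 + 141*(sqrt(2)*sqrt(28)) = -448 + 141*(sqrt(2)*(2*sqrt(7))) = -448 + 141*(2*sqrt(14)) = -448 + 282*sqrt(14)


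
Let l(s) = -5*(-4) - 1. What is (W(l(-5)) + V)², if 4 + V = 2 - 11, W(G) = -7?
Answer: 400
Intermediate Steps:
l(s) = 19 (l(s) = 20 - 1 = 19)
V = -13 (V = -4 + (2 - 11) = -4 - 9 = -13)
(W(l(-5)) + V)² = (-7 - 13)² = (-20)² = 400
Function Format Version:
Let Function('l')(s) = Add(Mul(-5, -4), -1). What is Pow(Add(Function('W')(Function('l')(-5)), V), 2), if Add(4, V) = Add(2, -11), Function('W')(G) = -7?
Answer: 400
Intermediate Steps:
Function('l')(s) = 19 (Function('l')(s) = Add(20, -1) = 19)
V = -13 (V = Add(-4, Add(2, -11)) = Add(-4, -9) = -13)
Pow(Add(Function('W')(Function('l')(-5)), V), 2) = Pow(Add(-7, -13), 2) = Pow(-20, 2) = 400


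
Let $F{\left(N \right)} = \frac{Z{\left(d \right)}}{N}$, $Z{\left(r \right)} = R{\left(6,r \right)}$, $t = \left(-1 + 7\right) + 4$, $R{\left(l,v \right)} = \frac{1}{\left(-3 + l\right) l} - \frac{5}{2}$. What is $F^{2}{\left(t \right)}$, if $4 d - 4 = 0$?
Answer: $\frac{121}{2025} \approx 0.059753$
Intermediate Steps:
$d = 1$ ($d = 1 + \frac{1}{4} \cdot 0 = 1 + 0 = 1$)
$R{\left(l,v \right)} = - \frac{5}{2} + \frac{1}{l \left(-3 + l\right)}$ ($R{\left(l,v \right)} = \frac{1}{l \left(-3 + l\right)} - \frac{5}{2} = - \frac{5}{2} + \frac{1}{l \left(-3 + l\right)}$)
$t = 10$ ($t = 6 + 4 = 10$)
$Z{\left(r \right)} = - \frac{22}{9}$ ($Z{\left(r \right)} = \frac{2 - 5 \cdot 6^{2} + 15 \cdot 6}{2 \cdot 6 \left(-3 + 6\right)} = \frac{1}{2} \cdot \frac{1}{6} \cdot \frac{1}{3} \left(2 - 180 + 90\right) = \frac{1}{2} \cdot \frac{1}{6} \cdot \frac{1}{3} \left(-88\right) = - \frac{22}{9}$)
$F{\left(N \right)} = - \frac{22}{9 N}$
$F^{2}{\left(t \right)} = \left(- \frac{22}{9 \cdot 10}\right)^{2} = \left(\left(- \frac{22}{9}\right) \frac{1}{10}\right)^{2} = \left(- \frac{11}{45}\right)^{2} = \frac{121}{2025}$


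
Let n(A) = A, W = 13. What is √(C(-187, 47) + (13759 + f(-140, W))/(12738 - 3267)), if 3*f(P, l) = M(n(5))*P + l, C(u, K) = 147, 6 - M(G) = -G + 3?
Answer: √13312693317/9471 ≈ 12.183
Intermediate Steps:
M(G) = 3 + G (M(G) = 6 - (-G + 3) = 6 - (3 - G) = 6 + (-3 + G) = 3 + G)
f(P, l) = l/3 + 8*P/3 (f(P, l) = ((3 + 5)*P + l)/3 = (8*P + l)/3 = (l + 8*P)/3 = l/3 + 8*P/3)
√(C(-187, 47) + (13759 + f(-140, W))/(12738 - 3267)) = √(147 + (13759 + ((⅓)*13 + (8/3)*(-140)))/(12738 - 3267)) = √(147 + (13759 + (13/3 - 1120/3))/9471) = √(147 + (13759 - 369)*(1/9471)) = √(147 + 13390*(1/9471)) = √(147 + 13390/9471) = √(1405627/9471) = √13312693317/9471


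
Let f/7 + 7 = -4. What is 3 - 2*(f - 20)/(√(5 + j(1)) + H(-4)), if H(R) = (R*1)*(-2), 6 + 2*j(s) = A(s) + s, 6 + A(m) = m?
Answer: 109/4 ≈ 27.250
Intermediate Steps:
f = -77 (f = -49 + 7*(-4) = -49 - 28 = -77)
A(m) = -6 + m
j(s) = -6 + s (j(s) = -3 + ((-6 + s) + s)/2 = -3 + (-6 + 2*s)/2 = -3 + (-3 + s) = -6 + s)
H(R) = -2*R (H(R) = R*(-2) = -2*R)
3 - 2*(f - 20)/(√(5 + j(1)) + H(-4)) = 3 - 2*(-77 - 20)/(√(5 + (-6 + 1)) - 2*(-4)) = 3 - (-194)/(√(5 - 5) + 8) = 3 - (-194)/(√0 + 8) = 3 - (-194)/(0 + 8) = 3 - (-194)/8 = 3 - 2*(-97/8) = 3 + 97/4 = 109/4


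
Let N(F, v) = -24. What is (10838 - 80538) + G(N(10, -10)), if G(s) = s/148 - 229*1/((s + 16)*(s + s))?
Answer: -990308377/14208 ≈ -69701.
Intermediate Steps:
G(s) = s/148 - 229/(2*s*(16 + s)) (G(s) = s*(1/148) - 229*1/(2*s*(16 + s)) = s/148 - 229*1/(2*s*(16 + s)) = s/148 - 229/(2*s*(16 + s)))
(10838 - 80538) + G(N(10, -10)) = (10838 - 80538) + (1/148)*(-16946 + (-24)³ + 16*(-24)²)/(-24*(16 - 24)) = -69700 + (1/148)*(-1/24)*(-16946 - 13824 + 16*576)/(-8) = -69700 + (1/148)*(-1/24)*(-⅛)*(-16946 - 13824 + 9216) = -69700 + (1/148)*(-1/24)*(-⅛)*(-21554) = -69700 - 10777/14208 = -990308377/14208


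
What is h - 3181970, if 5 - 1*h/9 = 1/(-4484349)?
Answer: -1585429132424/498261 ≈ -3.1819e+6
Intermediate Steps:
h = 22421746/498261 (h = 45 - 9/(-4484349) = 45 - 9*(-1/4484349) = 45 + 1/498261 = 22421746/498261 ≈ 45.000)
h - 3181970 = 22421746/498261 - 3181970 = -1585429132424/498261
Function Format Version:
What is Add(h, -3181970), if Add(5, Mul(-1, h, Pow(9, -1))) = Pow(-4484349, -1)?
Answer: Rational(-1585429132424, 498261) ≈ -3.1819e+6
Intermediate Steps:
h = Rational(22421746, 498261) (h = Add(45, Mul(-9, Pow(-4484349, -1))) = Add(45, Mul(-9, Rational(-1, 4484349))) = Add(45, Rational(1, 498261)) = Rational(22421746, 498261) ≈ 45.000)
Add(h, -3181970) = Add(Rational(22421746, 498261), -3181970) = Rational(-1585429132424, 498261)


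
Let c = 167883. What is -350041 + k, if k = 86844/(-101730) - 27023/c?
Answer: -996379285570372/2846456265 ≈ -3.5004e+5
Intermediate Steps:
k = -2888113507/2846456265 (k = 86844/(-101730) - 27023/167883 = 86844*(-1/101730) - 27023*1/167883 = -14474/16955 - 27023/167883 = -2888113507/2846456265 ≈ -1.0146)
-350041 + k = -350041 - 2888113507/2846456265 = -996379285570372/2846456265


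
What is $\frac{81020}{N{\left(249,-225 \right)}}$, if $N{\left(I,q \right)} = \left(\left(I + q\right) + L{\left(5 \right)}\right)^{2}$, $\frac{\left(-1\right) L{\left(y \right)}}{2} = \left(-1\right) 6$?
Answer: $\frac{20255}{324} \approx 62.515$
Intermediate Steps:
$L{\left(y \right)} = 12$ ($L{\left(y \right)} = - 2 \left(\left(-1\right) 6\right) = \left(-2\right) \left(-6\right) = 12$)
$N{\left(I,q \right)} = \left(12 + I + q\right)^{2}$ ($N{\left(I,q \right)} = \left(\left(I + q\right) + 12\right)^{2} = \left(12 + I + q\right)^{2}$)
$\frac{81020}{N{\left(249,-225 \right)}} = \frac{81020}{\left(12 + 249 - 225\right)^{2}} = \frac{81020}{36^{2}} = \frac{81020}{1296} = 81020 \cdot \frac{1}{1296} = \frac{20255}{324}$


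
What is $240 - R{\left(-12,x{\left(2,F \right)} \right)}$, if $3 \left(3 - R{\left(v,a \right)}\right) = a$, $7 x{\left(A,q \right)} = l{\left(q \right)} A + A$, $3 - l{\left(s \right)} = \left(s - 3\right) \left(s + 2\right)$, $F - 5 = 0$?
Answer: $\frac{4957}{21} \approx 236.05$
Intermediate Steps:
$F = 5$ ($F = 5 + 0 = 5$)
$l{\left(s \right)} = 3 - \left(-3 + s\right) \left(2 + s\right)$ ($l{\left(s \right)} = 3 - \left(s - 3\right) \left(s + 2\right) = 3 - \left(-3 + s\right) \left(2 + s\right)$)
$x{\left(A,q \right)} = \frac{A}{7} + \frac{A \left(9 + q - q^{2}\right)}{7}$ ($x{\left(A,q \right)} = \frac{\left(9 + q - q^{2}\right) A + A}{7} = \frac{A \left(9 + q - q^{2}\right) + A}{7} = \frac{A + A \left(9 + q - q^{2}\right)}{7} = \frac{A}{7} + \frac{A \left(9 + q - q^{2}\right)}{7}$)
$R{\left(v,a \right)} = 3 - \frac{a}{3}$
$240 - R{\left(-12,x{\left(2,F \right)} \right)} = 240 - \left(3 - \frac{\frac{1}{7} \cdot 2 \left(10 + 5 - 5^{2}\right)}{3}\right) = 240 - \left(3 - \frac{\frac{1}{7} \cdot 2 \left(10 + 5 - 25\right)}{3}\right) = 240 - \left(3 - \frac{\frac{1}{7} \cdot 2 \left(-10\right)}{3}\right) = 240 - \left(3 - - \frac{20}{21}\right) = 240 - \left(3 + \frac{20}{21}\right) = 240 - \frac{83}{21} = \frac{4957}{21}$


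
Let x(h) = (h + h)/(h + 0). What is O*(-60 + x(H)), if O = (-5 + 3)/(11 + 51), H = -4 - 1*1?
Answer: 58/31 ≈ 1.8710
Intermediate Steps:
H = -5 (H = -4 - 1 = -5)
x(h) = 2 (x(h) = (2*h)/h = 2)
O = -1/31 (O = -2/62 = -2*1/62 = -1/31 ≈ -0.032258)
O*(-60 + x(H)) = -(-60 + 2)/31 = -1/31*(-58) = 58/31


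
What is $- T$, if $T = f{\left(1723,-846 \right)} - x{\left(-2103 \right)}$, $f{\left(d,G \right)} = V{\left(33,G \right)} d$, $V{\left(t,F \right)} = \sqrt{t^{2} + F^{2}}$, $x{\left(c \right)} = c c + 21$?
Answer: $4422630 - 5169 \sqrt{79645} \approx 2.9639 \cdot 10^{6}$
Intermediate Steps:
$x{\left(c \right)} = 21 + c^{2}$ ($x{\left(c \right)} = c^{2} + 21 = 21 + c^{2}$)
$V{\left(t,F \right)} = \sqrt{F^{2} + t^{2}}$
$f{\left(d,G \right)} = d \sqrt{1089 + G^{2}}$ ($f{\left(d,G \right)} = \sqrt{G^{2} + 33^{2}} d = \sqrt{G^{2} + 1089} d = \sqrt{1089 + G^{2}} d = d \sqrt{1089 + G^{2}}$)
$T = -4422630 + 5169 \sqrt{79645}$ ($T = 1723 \sqrt{1089 + \left(-846\right)^{2}} - \left(21 + \left(-2103\right)^{2}\right) = 1723 \sqrt{1089 + 715716} - \left(21 + 4422609\right) = 1723 \sqrt{716805} - 4422630 = 1723 \cdot 3 \sqrt{79645} - 4422630 = 5169 \sqrt{79645} - 4422630 = -4422630 + 5169 \sqrt{79645} \approx -2.9639 \cdot 10^{6}$)
$- T = - (-4422630 + 5169 \sqrt{79645}) = 4422630 - 5169 \sqrt{79645}$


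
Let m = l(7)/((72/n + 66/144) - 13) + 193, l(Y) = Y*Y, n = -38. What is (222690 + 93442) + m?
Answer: 2082345131/6583 ≈ 3.1632e+5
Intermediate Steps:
l(Y) = Y²
m = 1248175/6583 (m = 7²/((72/(-38) + 66/144) - 13) + 193 = 49/((72*(-1/38) + 66*(1/144)) - 13) + 193 = 49/((-36/19 + 11/24) - 13) + 193 = 49/(-655/456 - 13) + 193 = 49/(-6583/456) + 193 = -456/6583*49 + 193 = -22344/6583 + 193 = 1248175/6583 ≈ 189.61)
(222690 + 93442) + m = (222690 + 93442) + 1248175/6583 = 316132 + 1248175/6583 = 2082345131/6583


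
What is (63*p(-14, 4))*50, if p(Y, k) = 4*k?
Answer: 50400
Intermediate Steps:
(63*p(-14, 4))*50 = (63*(4*4))*50 = (63*16)*50 = 1008*50 = 50400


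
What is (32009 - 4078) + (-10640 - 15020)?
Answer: 2271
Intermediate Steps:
(32009 - 4078) + (-10640 - 15020) = 27931 - 25660 = 2271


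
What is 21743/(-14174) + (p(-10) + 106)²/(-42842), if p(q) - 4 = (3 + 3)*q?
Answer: -483474303/303621254 ≈ -1.5924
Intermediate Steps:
p(q) = 4 + 6*q (p(q) = 4 + (3 + 3)*q = 4 + 6*q)
21743/(-14174) + (p(-10) + 106)²/(-42842) = 21743/(-14174) + ((4 + 6*(-10)) + 106)²/(-42842) = 21743*(-1/14174) + ((4 - 60) + 106)²*(-1/42842) = -21743/14174 + (-56 + 106)²*(-1/42842) = -21743/14174 + 50²*(-1/42842) = -21743/14174 + 2500*(-1/42842) = -21743/14174 - 1250/21421 = -483474303/303621254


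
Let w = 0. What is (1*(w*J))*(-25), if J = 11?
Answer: 0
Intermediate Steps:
(1*(w*J))*(-25) = (1*(0*11))*(-25) = (1*0)*(-25) = 0*(-25) = 0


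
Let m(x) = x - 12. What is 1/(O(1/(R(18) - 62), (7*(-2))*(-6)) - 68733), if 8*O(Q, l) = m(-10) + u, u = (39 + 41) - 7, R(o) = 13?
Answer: -8/549813 ≈ -1.4550e-5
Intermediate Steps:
m(x) = -12 + x
u = 73 (u = 80 - 7 = 73)
O(Q, l) = 51/8 (O(Q, l) = ((-12 - 10) + 73)/8 = (-22 + 73)/8 = (⅛)*51 = 51/8)
1/(O(1/(R(18) - 62), (7*(-2))*(-6)) - 68733) = 1/(51/8 - 68733) = 1/(-549813/8) = -8/549813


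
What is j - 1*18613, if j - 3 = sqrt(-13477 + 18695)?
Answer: -18610 + sqrt(5218) ≈ -18538.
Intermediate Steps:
j = 3 + sqrt(5218) (j = 3 + sqrt(-13477 + 18695) = 3 + sqrt(5218) ≈ 75.236)
j - 1*18613 = (3 + sqrt(5218)) - 1*18613 = (3 + sqrt(5218)) - 18613 = -18610 + sqrt(5218)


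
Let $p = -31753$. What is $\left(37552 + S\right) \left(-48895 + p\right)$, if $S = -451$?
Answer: $-2992121448$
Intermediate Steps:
$\left(37552 + S\right) \left(-48895 + p\right) = \left(37552 - 451\right) \left(-48895 - 31753\right) = 37101 \left(-80648\right) = -2992121448$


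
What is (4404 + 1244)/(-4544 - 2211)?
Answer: -5648/6755 ≈ -0.83612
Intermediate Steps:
(4404 + 1244)/(-4544 - 2211) = 5648/(-6755) = 5648*(-1/6755) = -5648/6755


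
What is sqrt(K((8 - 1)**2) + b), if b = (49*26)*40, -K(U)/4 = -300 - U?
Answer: 2*sqrt(13089) ≈ 228.81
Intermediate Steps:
K(U) = 1200 + 4*U (K(U) = -4*(-300 - U) = 1200 + 4*U)
b = 50960 (b = 1274*40 = 50960)
sqrt(K((8 - 1)**2) + b) = sqrt((1200 + 4*(8 - 1)**2) + 50960) = sqrt((1200 + 4*7**2) + 50960) = sqrt((1200 + 4*49) + 50960) = sqrt((1200 + 196) + 50960) = sqrt(1396 + 50960) = sqrt(52356) = 2*sqrt(13089)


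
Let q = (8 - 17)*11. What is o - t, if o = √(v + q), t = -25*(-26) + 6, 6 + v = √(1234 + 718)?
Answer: -656 + I*√(105 - 4*√122) ≈ -656.0 + 7.7986*I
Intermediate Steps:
v = -6 + 4*√122 (v = -6 + √(1234 + 718) = -6 + √1952 = -6 + 4*√122 ≈ 38.181)
q = -99 (q = -9*11 = -99)
t = 656 (t = 650 + 6 = 656)
o = √(-105 + 4*√122) (o = √((-6 + 4*√122) - 99) = √(-105 + 4*√122) ≈ 7.7986*I)
o - t = √(-105 + 4*√122) - 1*656 = √(-105 + 4*√122) - 656 = -656 + √(-105 + 4*√122)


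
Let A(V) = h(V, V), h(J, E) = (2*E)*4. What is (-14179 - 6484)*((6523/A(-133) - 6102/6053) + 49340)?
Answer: -6565109626476879/6440392 ≈ -1.0194e+9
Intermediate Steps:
h(J, E) = 8*E
A(V) = 8*V
(-14179 - 6484)*((6523/A(-133) - 6102/6053) + 49340) = (-14179 - 6484)*((6523/((8*(-133))) - 6102/6053) + 49340) = -20663*((6523/(-1064) - 6102*1/6053) + 49340) = -20663*((6523*(-1/1064) - 6102/6053) + 49340) = -20663*((-6523/1064 - 6102/6053) + 49340) = -20663*(-45976247/6440392 + 49340) = -20663*317722965033/6440392 = -6565109626476879/6440392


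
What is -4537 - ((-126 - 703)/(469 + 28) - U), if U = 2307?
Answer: -1107481/497 ≈ -2228.3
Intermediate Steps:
-4537 - ((-126 - 703)/(469 + 28) - U) = -4537 - ((-126 - 703)/(469 + 28) - 1*2307) = -4537 - (-829/497 - 2307) = -4537 - 1*(-1147408/497) = -4537 + 1147408/497 = -1107481/497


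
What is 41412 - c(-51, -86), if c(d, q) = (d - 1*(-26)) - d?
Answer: 41386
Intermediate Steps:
c(d, q) = 26 (c(d, q) = (d + 26) - d = (26 + d) - d = 26)
41412 - c(-51, -86) = 41412 - 1*26 = 41412 - 26 = 41386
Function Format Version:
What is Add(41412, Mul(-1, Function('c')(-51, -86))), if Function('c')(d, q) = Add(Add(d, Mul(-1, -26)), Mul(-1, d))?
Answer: 41386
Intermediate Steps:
Function('c')(d, q) = 26 (Function('c')(d, q) = Add(Add(d, 26), Mul(-1, d)) = Add(Add(26, d), Mul(-1, d)) = 26)
Add(41412, Mul(-1, Function('c')(-51, -86))) = Add(41412, Mul(-1, 26)) = Add(41412, -26) = 41386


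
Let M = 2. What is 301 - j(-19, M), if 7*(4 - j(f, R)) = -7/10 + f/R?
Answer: 10344/35 ≈ 295.54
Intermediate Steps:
j(f, R) = 41/10 - f/(7*R) (j(f, R) = 4 - (-7/10 + f/R)/7 = 4 + (1/10 - f/(7*R)) = 41/10 - f/(7*R))
301 - j(-19, M) = 301 - (41/10 - 1/7*(-19)/2) = 301 - (41/10 - 1/7*(-19)*1/2) = 301 - (41/10 + 19/14) = 301 - 1*191/35 = 301 - 191/35 = 10344/35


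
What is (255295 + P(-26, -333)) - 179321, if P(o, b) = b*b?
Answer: 186863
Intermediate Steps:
P(o, b) = b**2
(255295 + P(-26, -333)) - 179321 = (255295 + (-333)**2) - 179321 = (255295 + 110889) - 179321 = 366184 - 179321 = 186863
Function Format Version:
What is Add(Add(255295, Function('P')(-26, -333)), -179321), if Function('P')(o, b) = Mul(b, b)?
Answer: 186863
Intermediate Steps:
Function('P')(o, b) = Pow(b, 2)
Add(Add(255295, Function('P')(-26, -333)), -179321) = Add(Add(255295, Pow(-333, 2)), -179321) = Add(Add(255295, 110889), -179321) = Add(366184, -179321) = 186863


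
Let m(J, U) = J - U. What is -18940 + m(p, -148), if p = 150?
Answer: -18642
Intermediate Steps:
-18940 + m(p, -148) = -18940 + (150 - 1*(-148)) = -18940 + (150 + 148) = -18940 + 298 = -18642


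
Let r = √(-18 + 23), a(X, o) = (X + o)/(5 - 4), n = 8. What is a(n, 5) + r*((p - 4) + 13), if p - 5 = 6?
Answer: 13 + 20*√5 ≈ 57.721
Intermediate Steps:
p = 11 (p = 5 + 6 = 11)
a(X, o) = X + o (a(X, o) = (X + o)/1 = (X + o)*1 = X + o)
r = √5 ≈ 2.2361
a(n, 5) + r*((p - 4) + 13) = (8 + 5) + √5*((11 - 4) + 13) = 13 + √5*(7 + 13) = 13 + √5*20 = 13 + 20*√5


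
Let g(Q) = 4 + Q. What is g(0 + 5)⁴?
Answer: 6561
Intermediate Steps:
g(0 + 5)⁴ = (4 + (0 + 5))⁴ = (4 + 5)⁴ = 9⁴ = 6561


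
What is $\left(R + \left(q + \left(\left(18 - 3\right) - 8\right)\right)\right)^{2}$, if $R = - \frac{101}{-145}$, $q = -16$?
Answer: $\frac{1449616}{21025} \approx 68.947$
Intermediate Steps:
$R = \frac{101}{145}$ ($R = \left(-101\right) \left(- \frac{1}{145}\right) = \frac{101}{145} \approx 0.69655$)
$\left(R + \left(q + \left(\left(18 - 3\right) - 8\right)\right)\right)^{2} = \left(\frac{101}{145} + \left(-16 + \left(\left(18 - 3\right) - 8\right)\right)\right)^{2} = \left(\frac{101}{145} + \left(-16 + \left(15 - 8\right)\right)\right)^{2} = \left(\frac{101}{145} + \left(-16 + 7\right)\right)^{2} = \left(\frac{101}{145} - 9\right)^{2} = \left(- \frac{1204}{145}\right)^{2} = \frac{1449616}{21025}$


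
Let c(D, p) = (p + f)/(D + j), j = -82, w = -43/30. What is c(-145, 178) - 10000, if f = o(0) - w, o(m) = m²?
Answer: -68105383/6810 ≈ -10001.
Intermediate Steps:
w = -43/30 (w = -43*1/30 = -43/30 ≈ -1.4333)
f = 43/30 (f = 0² - 1*(-43/30) = 0 + 43/30 = 43/30 ≈ 1.4333)
c(D, p) = (43/30 + p)/(-82 + D) (c(D, p) = (p + 43/30)/(D - 82) = (43/30 + p)/(-82 + D))
c(-145, 178) - 10000 = (43/30 + 178)/(-82 - 145) - 10000 = (5383/30)/(-227) - 10000 = -1/227*5383/30 - 10000 = -5383/6810 - 10000 = -68105383/6810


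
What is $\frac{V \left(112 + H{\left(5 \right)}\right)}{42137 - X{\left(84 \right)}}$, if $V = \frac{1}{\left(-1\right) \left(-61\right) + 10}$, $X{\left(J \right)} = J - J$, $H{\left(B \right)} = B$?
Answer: $\frac{117}{2991727} \approx 3.9108 \cdot 10^{-5}$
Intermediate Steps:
$X{\left(J \right)} = 0$
$V = \frac{1}{71}$ ($V = \frac{1}{61 + 10} = \frac{1}{71} \approx 0.014085$)
$\frac{V \left(112 + H{\left(5 \right)}\right)}{42137 - X{\left(84 \right)}} = \frac{\frac{1}{71} \left(112 + 5\right)}{42137 - 0} = \frac{\frac{1}{71} \cdot 117}{42137 + 0} = \frac{117}{71 \cdot 42137} = \frac{117}{71} \cdot \frac{1}{42137} = \frac{117}{2991727}$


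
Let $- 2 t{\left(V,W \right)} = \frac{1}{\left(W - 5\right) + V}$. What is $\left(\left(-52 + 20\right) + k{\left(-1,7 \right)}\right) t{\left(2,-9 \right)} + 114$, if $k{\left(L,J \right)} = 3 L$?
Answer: $\frac{2701}{24} \approx 112.54$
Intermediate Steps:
$t{\left(V,W \right)} = - \frac{1}{2 \left(-5 + V + W\right)}$ ($t{\left(V,W \right)} = - \frac{1}{2 \left(\left(W - 5\right) + V\right)} = - \frac{1}{2 \left(\left(-5 + W\right) + V\right)} = - \frac{1}{2 \left(-5 + V + W\right)}$)
$\left(\left(-52 + 20\right) + k{\left(-1,7 \right)}\right) t{\left(2,-9 \right)} + 114 = \left(\left(-52 + 20\right) + 3 \left(-1\right)\right) \left(- \frac{1}{-10 + 2 \cdot 2 + 2 \left(-9\right)}\right) + 114 = \left(-32 - 3\right) \left(- \frac{1}{-10 + 4 - 18}\right) + 114 = - 35 \left(- \frac{1}{-24}\right) + 114 = - 35 \left(\left(-1\right) \left(- \frac{1}{24}\right)\right) + 114 = \left(-35\right) \frac{1}{24} + 114 = - \frac{35}{24} + 114 = \frac{2701}{24}$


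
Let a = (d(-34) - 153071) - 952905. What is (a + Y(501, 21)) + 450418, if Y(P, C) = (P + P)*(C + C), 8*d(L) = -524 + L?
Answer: -2454175/4 ≈ -6.1354e+5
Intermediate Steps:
d(L) = -131/2 + L/8 (d(L) = (-524 + L)/8 = -131/2 + L/8)
Y(P, C) = 4*C*P (Y(P, C) = (2*P)*(2*C) = 4*C*P)
a = -4424183/4 (a = ((-131/2 + (⅛)*(-34)) - 153071) - 952905 = ((-131/2 - 17/4) - 153071) - 952905 = (-279/4 - 153071) - 952905 = -612563/4 - 952905 = -4424183/4 ≈ -1.1060e+6)
(a + Y(501, 21)) + 450418 = (-4424183/4 + 4*21*501) + 450418 = (-4424183/4 + 42084) + 450418 = -4255847/4 + 450418 = -2454175/4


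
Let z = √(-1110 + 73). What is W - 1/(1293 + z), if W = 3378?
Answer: 5651007615/1672886 + I*√1037/1672886 ≈ 3378.0 + 1.925e-5*I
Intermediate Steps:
z = I*√1037 (z = √(-1037) = I*√1037 ≈ 32.203*I)
W - 1/(1293 + z) = 3378 - 1/(1293 + I*√1037)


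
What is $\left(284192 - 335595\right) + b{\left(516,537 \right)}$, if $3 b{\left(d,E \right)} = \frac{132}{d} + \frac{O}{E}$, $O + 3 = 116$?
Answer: $- \frac{3560829253}{69273} \approx -51403.0$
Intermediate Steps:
$O = 113$ ($O = -3 + 116 = 113$)
$b{\left(d,E \right)} = \frac{44}{d} + \frac{113}{3 E}$ ($b{\left(d,E \right)} = \frac{\frac{132}{d} + \frac{113}{E}}{3} = \frac{\frac{113}{E} + \frac{132}{d}}{3} = \frac{44}{d} + \frac{113}{3 E}$)
$\left(284192 - 335595\right) + b{\left(516,537 \right)} = \left(284192 - 335595\right) + \left(\frac{44}{516} + \frac{113}{3 \cdot 537}\right) = -51403 + \left(44 \cdot \frac{1}{516} + \frac{113}{3} \cdot \frac{1}{537}\right) = -51403 + \left(\frac{11}{129} + \frac{113}{1611}\right) = -51403 + \frac{10766}{69273} = - \frac{3560829253}{69273}$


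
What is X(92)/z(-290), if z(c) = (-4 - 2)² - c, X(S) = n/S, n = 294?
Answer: 147/14996 ≈ 0.0098026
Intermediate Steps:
X(S) = 294/S
z(c) = 36 - c (z(c) = (-6)² - c = 36 - c)
X(92)/z(-290) = (294/92)/(36 - 1*(-290)) = (294*(1/92))/(36 + 290) = (147/46)/326 = (147/46)*(1/326) = 147/14996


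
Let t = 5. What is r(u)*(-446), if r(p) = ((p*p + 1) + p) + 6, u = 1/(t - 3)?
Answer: -6913/2 ≈ -3456.5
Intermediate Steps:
u = ½ (u = 1/(5 - 3) = 1/2 = ½ ≈ 0.50000)
r(p) = 7 + p + p² (r(p) = ((p² + 1) + p) + 6 = ((1 + p²) + p) + 6 = (1 + p + p²) + 6 = 7 + p + p²)
r(u)*(-446) = (7 + ½ + (½)²)*(-446) = (7 + ½ + ¼)*(-446) = (31/4)*(-446) = -6913/2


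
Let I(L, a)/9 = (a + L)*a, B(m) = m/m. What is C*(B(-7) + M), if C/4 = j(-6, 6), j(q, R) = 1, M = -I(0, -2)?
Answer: -140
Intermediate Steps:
B(m) = 1
I(L, a) = 9*a*(L + a) (I(L, a) = 9*((a + L)*a) = 9*((L + a)*a) = 9*(a*(L + a)) = 9*a*(L + a))
M = -36 (M = -9*(-2)*(0 - 2) = -9*(-2)*(-2) = -1*36 = -36)
C = 4 (C = 4*1 = 4)
C*(B(-7) + M) = 4*(1 - 36) = 4*(-35) = -140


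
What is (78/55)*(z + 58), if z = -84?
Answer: -2028/55 ≈ -36.873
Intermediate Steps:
(78/55)*(z + 58) = (78/55)*(-84 + 58) = (78*(1/55))*(-26) = (78/55)*(-26) = -2028/55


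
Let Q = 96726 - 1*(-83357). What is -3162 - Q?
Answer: -183245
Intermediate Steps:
Q = 180083 (Q = 96726 + 83357 = 180083)
-3162 - Q = -3162 - 1*180083 = -3162 - 180083 = -183245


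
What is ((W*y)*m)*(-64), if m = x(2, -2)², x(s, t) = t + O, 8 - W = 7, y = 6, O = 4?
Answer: -1536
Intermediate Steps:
W = 1 (W = 8 - 1*7 = 8 - 7 = 1)
x(s, t) = 4 + t (x(s, t) = t + 4 = 4 + t)
m = 4 (m = (4 - 2)² = 2² = 4)
((W*y)*m)*(-64) = ((1*6)*4)*(-64) = (6*4)*(-64) = 24*(-64) = -1536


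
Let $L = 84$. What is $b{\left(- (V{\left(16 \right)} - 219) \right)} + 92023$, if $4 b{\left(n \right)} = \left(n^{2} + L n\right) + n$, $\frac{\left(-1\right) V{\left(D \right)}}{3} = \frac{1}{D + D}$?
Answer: $\frac{445150249}{4096} \approx 1.0868 \cdot 10^{5}$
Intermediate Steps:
$V{\left(D \right)} = - \frac{3}{2 D}$ ($V{\left(D \right)} = - \frac{3}{D + D} = - \frac{3}{2 D}$)
$b{\left(n \right)} = \frac{n^{2}}{4} + \frac{85 n}{4}$ ($b{\left(n \right)} = \frac{\left(n^{2} + 84 n\right) + n}{4} = \frac{n^{2} + 85 n}{4} = \frac{n^{2}}{4} + \frac{85 n}{4}$)
$b{\left(- (V{\left(16 \right)} - 219) \right)} + 92023 = \frac{- (- \frac{3}{2 \cdot 16} - 219) \left(85 - \left(- \frac{3}{2 \cdot 16} - 219\right)\right)}{4} + 92023 = \frac{- (\left(- \frac{3}{2}\right) \frac{1}{16} - 219) \left(85 - \left(\left(- \frac{3}{2}\right) \frac{1}{16} - 219\right)\right)}{4} + 92023 = \frac{- (- \frac{3}{32} - 219) \left(85 - \left(- \frac{3}{32} - 219\right)\right)}{4} + 92023 = \frac{\left(-1\right) \left(- \frac{7011}{32}\right) \left(85 - - \frac{7011}{32}\right)}{4} + 92023 = \frac{1}{4} \cdot \frac{7011}{32} \left(85 + \frac{7011}{32}\right) + 92023 = \frac{1}{4} \cdot \frac{7011}{32} \cdot \frac{9731}{32} + 92023 = \frac{68224041}{4096} + 92023 = \frac{445150249}{4096}$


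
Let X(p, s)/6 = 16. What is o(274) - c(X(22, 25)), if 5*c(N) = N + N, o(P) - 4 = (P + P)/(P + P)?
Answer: -167/5 ≈ -33.400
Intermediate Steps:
o(P) = 5 (o(P) = 4 + (P + P)/(P + P) = 4 + (2*P)/((2*P)) = 4 + (2*P)*(1/(2*P)) = 4 + 1 = 5)
X(p, s) = 96 (X(p, s) = 6*16 = 96)
c(N) = 2*N/5 (c(N) = (N + N)/5 = (2*N)/5 = 2*N/5)
o(274) - c(X(22, 25)) = 5 - 2*96/5 = 5 - 1*192/5 = 5 - 192/5 = -167/5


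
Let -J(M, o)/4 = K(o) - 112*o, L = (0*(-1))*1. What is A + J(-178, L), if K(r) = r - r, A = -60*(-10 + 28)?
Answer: -1080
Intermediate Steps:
A = -1080 (A = -60*18 = -1080)
K(r) = 0
L = 0 (L = 0*1 = 0)
J(M, o) = 448*o (J(M, o) = -4*(0 - 112*o) = -(-448)*o = 448*o)
A + J(-178, L) = -1080 + 448*0 = -1080 + 0 = -1080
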